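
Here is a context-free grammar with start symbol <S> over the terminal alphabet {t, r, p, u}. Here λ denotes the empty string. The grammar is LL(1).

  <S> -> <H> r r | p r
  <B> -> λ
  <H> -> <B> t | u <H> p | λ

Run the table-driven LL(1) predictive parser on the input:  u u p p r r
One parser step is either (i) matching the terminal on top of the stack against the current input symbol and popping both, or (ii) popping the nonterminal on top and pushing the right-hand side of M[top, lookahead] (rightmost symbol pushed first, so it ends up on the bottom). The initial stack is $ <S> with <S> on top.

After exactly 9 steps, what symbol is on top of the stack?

     Stack            Input          Action
  1  $ <S>            u u p p r r $  expand <S> -> <H> r r
  2  $ r r <H>        u u p p r r $  expand <H> -> u <H> p
  3  $ r r p <H> u    u u p p r r $  match u
  4  $ r r p <H>      u p p r r $    expand <H> -> u <H> p
  5  $ r r p p <H> u  u p p r r $    match u
  6  $ r r p p <H>    p p r r $      expand <H> -> λ
  7  $ r r p p        p p r r $      match p
  8  $ r r p          p r r $        match p
  9  $ r r            r r $          match r
Stack after step 9: $ r (top = r).

r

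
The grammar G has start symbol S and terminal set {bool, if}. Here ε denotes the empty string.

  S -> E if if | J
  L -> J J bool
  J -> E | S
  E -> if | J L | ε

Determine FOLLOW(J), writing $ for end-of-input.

FIRST(S): from S->E if if we get {bool, if}; from S->J we get {ε, bool, if}. So FIRST(S) = {ε, bool, if}.
FIRST(L): from L->J J bool we get {bool, if}. So FIRST(L) = {bool, if}.
FIRST(J): from J->E we get {ε, bool, if}; from J->S we get {ε, bool, if}. So FIRST(J) = {ε, bool, if}.
FIRST(E): from E->if we get {if}; from E->J L we get {bool, if}; from E->ε we get {ε}. So FIRST(E) = {ε, bool, if}.
FOLLOW(S) includes $ since S is the start symbol.
FOLLOW(S): in J->S, the suffix after S is empty, so FOLLOW(S) ⊇ FOLLOW(J) = {$, bool, if}. Thus FOLLOW(S) = {$, bool, if}.
FOLLOW(J): in S->J, the suffix after J is empty, so FOLLOW(J) ⊇ FOLLOW(S) = {$, bool, if}; in L->J J bool (occurrence 1), J is followed by J bool with FIRST {bool, if}; in L->J J bool (occurrence 2), J is followed by bool with FIRST {bool}; in E->J L, J is followed by L with FIRST {bool, if}. Thus FOLLOW(J) = {$, bool, if}.
FOLLOW(E): in S->E if if, E is followed by if if with FIRST {if}; in J->E, the suffix after E is empty, so FOLLOW(E) ⊇ FOLLOW(J) = {$, bool, if}. Thus FOLLOW(E) = {$, bool, if}.
FOLLOW(L): in E->J L, the suffix after L is empty, so FOLLOW(L) ⊇ FOLLOW(E) = {$, bool, if}. Thus FOLLOW(L) = {$, bool, if}.

{$, bool, if}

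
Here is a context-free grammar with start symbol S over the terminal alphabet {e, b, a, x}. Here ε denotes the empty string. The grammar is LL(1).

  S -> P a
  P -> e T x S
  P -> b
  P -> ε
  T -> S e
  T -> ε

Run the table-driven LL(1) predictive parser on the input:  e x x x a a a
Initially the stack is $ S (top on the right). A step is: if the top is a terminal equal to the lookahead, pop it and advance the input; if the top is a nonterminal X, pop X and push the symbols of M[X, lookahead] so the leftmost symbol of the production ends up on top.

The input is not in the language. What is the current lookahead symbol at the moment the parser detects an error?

step 1: stack=$ S  input=e x x x a a a $  — expand S -> P a
step 2: stack=$ a P  input=e x x x a a a $  — expand P -> e T x S
step 3: stack=$ a S x T e  input=e x x x a a a $  — match e
step 4: stack=$ a S x T  input=x x x a a a $  — expand T -> ε
step 5: stack=$ a S x  input=x x x a a a $  — match x
step 6: stack=$ a S  input=x x a a a $  — error: M[S, x] is empty

x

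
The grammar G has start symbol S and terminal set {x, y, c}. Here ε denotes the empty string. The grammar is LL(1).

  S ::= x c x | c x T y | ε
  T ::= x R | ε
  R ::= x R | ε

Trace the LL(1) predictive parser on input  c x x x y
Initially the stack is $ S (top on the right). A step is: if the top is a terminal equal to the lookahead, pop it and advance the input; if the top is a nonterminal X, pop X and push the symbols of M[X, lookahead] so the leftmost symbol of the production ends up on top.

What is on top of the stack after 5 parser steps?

step 1: stack=$ S  input=c x x x y $  — expand S ::= c x T y
step 2: stack=$ y T x c  input=c x x x y $  — match c
step 3: stack=$ y T x  input=x x x y $  — match x
step 4: stack=$ y T  input=x x y $  — expand T ::= x R
step 5: stack=$ y R x  input=x x y $  — match x
Stack after step 5: $ y R (top = R).

R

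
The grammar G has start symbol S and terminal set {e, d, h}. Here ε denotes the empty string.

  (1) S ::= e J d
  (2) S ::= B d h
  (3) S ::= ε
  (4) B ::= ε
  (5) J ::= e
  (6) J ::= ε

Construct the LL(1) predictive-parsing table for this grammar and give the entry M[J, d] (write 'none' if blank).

J ::= ε

FIRST(B) = {ε}
FIRST(J) = {ε, e}
FIRST(S) = {ε, d, e}  (via B d h)
FOLLOW(S) includes $ since S is the start symbol.
FOLLOW(J): in S::=e J d, J is followed by d with FIRST {d}. Thus FOLLOW(J) = {d}.
For J ::= e: FIRST(e) = {e}, so it goes in M[J, t] for t ∈ {e}.
For J ::= ε: FIRST(ε) = {ε}, so it goes in M[J, t] for t ∈ {}; since ε ∈ FIRST, also for every t ∈ FOLLOW(J) = {d}.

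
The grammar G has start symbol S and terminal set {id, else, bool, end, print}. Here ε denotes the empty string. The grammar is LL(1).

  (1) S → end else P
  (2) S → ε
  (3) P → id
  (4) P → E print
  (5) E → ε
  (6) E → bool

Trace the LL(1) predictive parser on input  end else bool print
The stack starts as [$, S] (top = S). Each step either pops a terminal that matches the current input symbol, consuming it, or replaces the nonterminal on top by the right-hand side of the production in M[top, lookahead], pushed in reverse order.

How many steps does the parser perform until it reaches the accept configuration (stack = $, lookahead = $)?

     Stack         Input                  Action
  1  $ S           end else bool print $  expand S → end else P
  2  $ P else end  end else bool print $  match end
  3  $ P else      else bool print $      match else
  4  $ P           bool print $           expand P → E print
  5  $ print E     bool print $           expand E → bool
  6  $ print bool  bool print $           match bool
  7  $ print       print $                match print
Accept reached after 7 steps.

7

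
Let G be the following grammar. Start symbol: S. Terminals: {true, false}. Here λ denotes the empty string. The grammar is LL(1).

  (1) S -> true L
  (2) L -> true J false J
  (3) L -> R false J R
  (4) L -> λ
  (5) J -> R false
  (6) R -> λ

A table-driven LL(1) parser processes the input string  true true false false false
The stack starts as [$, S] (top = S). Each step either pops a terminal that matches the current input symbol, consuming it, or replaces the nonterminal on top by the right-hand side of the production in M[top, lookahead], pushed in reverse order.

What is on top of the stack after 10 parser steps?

step 1: stack=$ S  input=true true false false false $  — expand S -> true L
step 2: stack=$ L true  input=true true false false false $  — match true
step 3: stack=$ L  input=true false false false $  — expand L -> true J false J
step 4: stack=$ J false J true  input=true false false false $  — match true
step 5: stack=$ J false J  input=false false false $  — expand J -> R false
step 6: stack=$ J false false R  input=false false false $  — expand R -> λ
step 7: stack=$ J false false  input=false false false $  — match false
step 8: stack=$ J false  input=false false $  — match false
step 9: stack=$ J  input=false $  — expand J -> R false
step 10: stack=$ false R  input=false $  — expand R -> λ
Stack after step 10: $ false (top = false).

false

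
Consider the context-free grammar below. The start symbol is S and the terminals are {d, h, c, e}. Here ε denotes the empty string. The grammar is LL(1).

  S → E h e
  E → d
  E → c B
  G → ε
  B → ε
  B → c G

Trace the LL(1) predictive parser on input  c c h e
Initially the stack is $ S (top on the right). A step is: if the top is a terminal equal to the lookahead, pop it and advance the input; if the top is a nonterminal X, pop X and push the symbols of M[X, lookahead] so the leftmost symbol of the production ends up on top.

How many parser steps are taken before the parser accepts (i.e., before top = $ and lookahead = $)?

step 1: stack=$ S  input=c c h e $  — expand S → E h e
step 2: stack=$ e h E  input=c c h e $  — expand E → c B
step 3: stack=$ e h B c  input=c c h e $  — match c
step 4: stack=$ e h B  input=c h e $  — expand B → c G
step 5: stack=$ e h G c  input=c h e $  — match c
step 6: stack=$ e h G  input=h e $  — expand G → ε
step 7: stack=$ e h  input=h e $  — match h
step 8: stack=$ e  input=e $  — match e
Accept reached after 8 steps.

8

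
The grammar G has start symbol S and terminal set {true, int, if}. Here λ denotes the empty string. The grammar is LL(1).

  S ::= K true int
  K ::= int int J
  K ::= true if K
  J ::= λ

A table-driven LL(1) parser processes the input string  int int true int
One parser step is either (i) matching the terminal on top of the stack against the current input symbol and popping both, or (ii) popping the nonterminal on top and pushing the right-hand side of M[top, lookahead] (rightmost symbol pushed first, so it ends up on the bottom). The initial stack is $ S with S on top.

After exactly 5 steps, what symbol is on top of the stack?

     Stack                 Input               Action
  1  $ S                   int int true int $  expand S ::= K true int
  2  $ int true K          int int true int $  expand K ::= int int J
  3  $ int true J int int  int int true int $  match int
  4  $ int true J int      int true int $      match int
  5  $ int true J          true int $          expand J ::= λ
Stack after step 5: $ int true (top = true).

true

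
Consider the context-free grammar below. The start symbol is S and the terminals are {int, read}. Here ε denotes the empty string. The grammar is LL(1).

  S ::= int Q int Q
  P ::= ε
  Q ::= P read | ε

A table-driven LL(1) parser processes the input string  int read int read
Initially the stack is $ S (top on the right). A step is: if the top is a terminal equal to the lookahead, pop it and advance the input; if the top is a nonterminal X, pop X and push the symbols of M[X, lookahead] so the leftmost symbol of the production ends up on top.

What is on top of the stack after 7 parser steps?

step 1: stack=$ S  input=int read int read $  — expand S ::= int Q int Q
step 2: stack=$ Q int Q int  input=int read int read $  — match int
step 3: stack=$ Q int Q  input=read int read $  — expand Q ::= P read
step 4: stack=$ Q int read P  input=read int read $  — expand P ::= ε
step 5: stack=$ Q int read  input=read int read $  — match read
step 6: stack=$ Q int  input=int read $  — match int
step 7: stack=$ Q  input=read $  — expand Q ::= P read
Stack after step 7: $ read P (top = P).

P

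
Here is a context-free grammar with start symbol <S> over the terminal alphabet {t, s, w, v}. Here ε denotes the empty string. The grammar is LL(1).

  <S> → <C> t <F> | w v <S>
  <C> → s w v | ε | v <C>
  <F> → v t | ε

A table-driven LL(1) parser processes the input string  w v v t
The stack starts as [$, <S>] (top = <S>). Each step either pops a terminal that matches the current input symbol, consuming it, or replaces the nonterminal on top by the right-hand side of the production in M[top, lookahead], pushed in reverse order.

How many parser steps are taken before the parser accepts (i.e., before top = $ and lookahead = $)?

     Stack          Input      Action
  1  $ <S>          w v v t $  expand <S> → w v <S>
  2  $ <S> v w      w v v t $  match w
  3  $ <S> v        v v t $    match v
  4  $ <S>          v t $      expand <S> → <C> t <F>
  5  $ <F> t <C>    v t $      expand <C> → v <C>
  6  $ <F> t <C> v  v t $      match v
  7  $ <F> t <C>    t $        expand <C> → ε
  8  $ <F> t        t $        match t
  9  $ <F>          $          expand <F> → ε
Accept reached after 9 steps.

9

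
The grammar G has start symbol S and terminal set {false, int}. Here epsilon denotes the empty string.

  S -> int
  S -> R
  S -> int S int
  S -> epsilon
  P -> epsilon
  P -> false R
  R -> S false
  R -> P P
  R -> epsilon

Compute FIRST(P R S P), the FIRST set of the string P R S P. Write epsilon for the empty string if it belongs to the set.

FIRST(P) = {epsilon, false}
FIRST(S) = {epsilon, false, int}  (via R)
FIRST(R) = {epsilon, false, int}  (via S false, P P)
FIRST(P R S P): take FIRST of each symbol in turn, carrying on past any symbol whose FIRST contains epsilon; result {epsilon, false, int}.

{epsilon, false, int}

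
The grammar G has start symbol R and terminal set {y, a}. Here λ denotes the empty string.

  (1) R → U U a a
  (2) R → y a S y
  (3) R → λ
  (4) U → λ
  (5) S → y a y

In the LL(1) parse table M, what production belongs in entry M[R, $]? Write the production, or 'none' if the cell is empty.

FIRST(U) = {λ}
FIRST(S) = {y}
FIRST(R) = {λ, a, y}  (via U U a a)
FOLLOW(R) includes $ since R is the start symbol.
FOLLOW(R): R appears on no right-hand side. Thus FOLLOW(R) = {$}.
For R → U U a a: FIRST(U U a a) = {a}, so it goes in M[R, t] for t ∈ {a}.
For R → y a S y: FIRST(y a S y) = {y}, so it goes in M[R, t] for t ∈ {y}.
For R → λ: FIRST(λ) = {λ}, so it goes in M[R, t] for t ∈ {}; since λ ∈ FIRST, also for every t ∈ FOLLOW(R) = {$}.

R → λ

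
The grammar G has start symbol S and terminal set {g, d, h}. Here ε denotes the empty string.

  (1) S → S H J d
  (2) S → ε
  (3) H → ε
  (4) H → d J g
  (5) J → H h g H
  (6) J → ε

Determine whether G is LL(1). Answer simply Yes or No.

No

FIRST(S) = {ε, d, h}
FIRST(H) = {ε, d}
FIRST(J) = {ε, d, h}
FOLLOW(S) = {$, d, h}
FOLLOW(H) = {d, g, h}
FOLLOW(J) = {d, g}
Cell M[H, d] receives both H → ε and H → d J g — the grammar is not LL(1).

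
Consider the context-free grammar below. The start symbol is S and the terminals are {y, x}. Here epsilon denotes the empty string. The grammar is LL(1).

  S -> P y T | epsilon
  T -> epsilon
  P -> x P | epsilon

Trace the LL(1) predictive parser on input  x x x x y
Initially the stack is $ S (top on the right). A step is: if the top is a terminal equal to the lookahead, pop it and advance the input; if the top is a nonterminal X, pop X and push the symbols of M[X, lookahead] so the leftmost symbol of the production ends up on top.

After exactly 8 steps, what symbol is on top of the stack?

     Stack      Input        Action
  1  $ S        x x x x y $  expand S -> P y T
  2  $ T y P    x x x x y $  expand P -> x P
  3  $ T y P x  x x x x y $  match x
  4  $ T y P    x x x y $    expand P -> x P
  5  $ T y P x  x x x y $    match x
  6  $ T y P    x x y $      expand P -> x P
  7  $ T y P x  x x y $      match x
  8  $ T y P    x y $        expand P -> x P
Stack after step 8: $ T y P x (top = x).

x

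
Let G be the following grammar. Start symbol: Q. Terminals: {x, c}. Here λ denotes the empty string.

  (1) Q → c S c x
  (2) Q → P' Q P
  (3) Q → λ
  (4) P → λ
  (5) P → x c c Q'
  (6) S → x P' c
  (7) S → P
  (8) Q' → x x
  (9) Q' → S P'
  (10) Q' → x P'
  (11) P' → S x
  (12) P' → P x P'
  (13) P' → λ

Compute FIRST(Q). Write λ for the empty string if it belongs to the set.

{λ, c, x}

FIRST(P) = {λ, x}
FIRST(S) = {λ, x}  (via P)
FIRST(P') = {λ, x}  (via S x, P x P')
FIRST(Q) = {λ, c, x}  (via P' Q P)
FIRST(Q') = {λ, x}  (via S P')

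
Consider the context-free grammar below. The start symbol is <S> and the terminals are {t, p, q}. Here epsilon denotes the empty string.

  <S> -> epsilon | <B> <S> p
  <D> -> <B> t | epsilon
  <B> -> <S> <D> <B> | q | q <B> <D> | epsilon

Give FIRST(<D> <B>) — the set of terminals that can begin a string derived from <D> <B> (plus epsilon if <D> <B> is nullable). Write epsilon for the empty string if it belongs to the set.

FIRST(<S>): from <S>->epsilon we get {epsilon}; from <S>-><B> <S> p we get {p, q, t}. So FIRST(<S>) = {epsilon, p, q, t}.
FIRST(<D>): from <D>-><B> t we get {p, q, t}; from <D>->epsilon we get {epsilon}. So FIRST(<D>) = {epsilon, p, q, t}.
FIRST(<B>): from <B>-><S> <D> <B> we get {epsilon, p, q, t}; from <B>->q we get {q}; from <B>->q <B> <D> we get {q}; from <B>->epsilon we get {epsilon}. So FIRST(<B>) = {epsilon, p, q, t}.
FIRST(<D> <B>): take FIRST of each symbol in turn, carrying on past any symbol whose FIRST contains epsilon; result {epsilon, p, q, t}.

{epsilon, p, q, t}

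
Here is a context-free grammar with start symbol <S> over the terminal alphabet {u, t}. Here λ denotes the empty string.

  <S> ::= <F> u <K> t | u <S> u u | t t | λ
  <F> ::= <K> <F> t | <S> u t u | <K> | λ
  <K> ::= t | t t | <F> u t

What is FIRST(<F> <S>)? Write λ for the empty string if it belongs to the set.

{λ, t, u}

FIRST(<S>) = {λ, t, u}  (via <F> u <K> t)
FIRST(<F>) = {λ, t, u}  (via <K> <F> t, <S> u t u, <K>)
FIRST(<K>) = {t, u}  (via <F> u t)
FIRST(<F> <S>): take FIRST of each symbol in turn, carrying on past any symbol whose FIRST contains λ; result {λ, t, u}.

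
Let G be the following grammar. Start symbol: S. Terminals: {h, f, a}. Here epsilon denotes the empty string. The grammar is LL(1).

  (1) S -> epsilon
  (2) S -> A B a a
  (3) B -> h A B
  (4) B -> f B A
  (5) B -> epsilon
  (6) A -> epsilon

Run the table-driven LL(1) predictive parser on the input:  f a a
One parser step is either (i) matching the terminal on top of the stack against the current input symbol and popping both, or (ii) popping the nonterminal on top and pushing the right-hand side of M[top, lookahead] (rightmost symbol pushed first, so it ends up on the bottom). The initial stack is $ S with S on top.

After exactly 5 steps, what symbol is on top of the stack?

step 1: stack=$ S  input=f a a $  — expand S -> A B a a
step 2: stack=$ a a B A  input=f a a $  — expand A -> epsilon
step 3: stack=$ a a B  input=f a a $  — expand B -> f B A
step 4: stack=$ a a A B f  input=f a a $  — match f
step 5: stack=$ a a A B  input=a a $  — expand B -> epsilon
Stack after step 5: $ a a A (top = A).

A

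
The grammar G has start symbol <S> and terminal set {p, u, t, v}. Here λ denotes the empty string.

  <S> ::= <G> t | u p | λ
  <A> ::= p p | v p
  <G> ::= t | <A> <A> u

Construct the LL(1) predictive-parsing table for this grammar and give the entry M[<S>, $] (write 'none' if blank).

FIRST(<A>) = {p, v}
FIRST(<G>) = {p, t, v}  (via <A> <A> u)
FIRST(<S>) = {λ, p, t, u, v}  (via <G> t)
FOLLOW(<S>) includes $ since <S> is the start symbol.
FOLLOW(<S>): <S> appears on no right-hand side. Thus FOLLOW(<S>) = {$}.
For <S> ::= <G> t: FIRST(<G> t) = {p, t, v}, so it goes in M[<S>, t] for t ∈ {p, t, v}.
For <S> ::= u p: FIRST(u p) = {u}, so it goes in M[<S>, t] for t ∈ {u}.
For <S> ::= λ: FIRST(λ) = {λ}, so it goes in M[<S>, t] for t ∈ {}; since λ ∈ FIRST, also for every t ∈ FOLLOW(<S>) = {$}.

<S> ::= λ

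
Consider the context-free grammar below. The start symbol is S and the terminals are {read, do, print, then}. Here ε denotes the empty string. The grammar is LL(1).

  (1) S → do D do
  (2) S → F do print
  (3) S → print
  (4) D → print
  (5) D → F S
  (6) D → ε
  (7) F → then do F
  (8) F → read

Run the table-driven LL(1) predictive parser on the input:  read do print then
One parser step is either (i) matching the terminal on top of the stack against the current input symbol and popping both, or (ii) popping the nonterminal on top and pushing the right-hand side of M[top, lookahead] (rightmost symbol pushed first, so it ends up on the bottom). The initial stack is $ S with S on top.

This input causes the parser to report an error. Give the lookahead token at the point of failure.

     Stack            Input                 Action
  1  $ S              read do print then $  expand S → F do print
  2  $ print do F     read do print then $  expand F → read
  3  $ print do read  read do print then $  match read
  4  $ print do       do print then $       match do
  5  $ print          print then $          match print
  6  $                then $                error: stack empty but input remains

then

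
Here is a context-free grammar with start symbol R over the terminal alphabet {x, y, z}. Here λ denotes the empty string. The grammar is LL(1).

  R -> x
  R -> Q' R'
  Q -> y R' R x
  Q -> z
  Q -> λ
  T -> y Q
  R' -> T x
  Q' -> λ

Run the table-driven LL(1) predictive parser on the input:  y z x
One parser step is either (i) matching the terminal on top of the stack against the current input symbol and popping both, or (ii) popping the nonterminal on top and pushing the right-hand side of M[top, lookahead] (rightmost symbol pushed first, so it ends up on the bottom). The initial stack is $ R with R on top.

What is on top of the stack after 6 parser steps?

step 1: stack=$ R  input=y z x $  — expand R -> Q' R'
step 2: stack=$ R' Q'  input=y z x $  — expand Q' -> λ
step 3: stack=$ R'  input=y z x $  — expand R' -> T x
step 4: stack=$ x T  input=y z x $  — expand T -> y Q
step 5: stack=$ x Q y  input=y z x $  — match y
step 6: stack=$ x Q  input=z x $  — expand Q -> z
Stack after step 6: $ x z (top = z).

z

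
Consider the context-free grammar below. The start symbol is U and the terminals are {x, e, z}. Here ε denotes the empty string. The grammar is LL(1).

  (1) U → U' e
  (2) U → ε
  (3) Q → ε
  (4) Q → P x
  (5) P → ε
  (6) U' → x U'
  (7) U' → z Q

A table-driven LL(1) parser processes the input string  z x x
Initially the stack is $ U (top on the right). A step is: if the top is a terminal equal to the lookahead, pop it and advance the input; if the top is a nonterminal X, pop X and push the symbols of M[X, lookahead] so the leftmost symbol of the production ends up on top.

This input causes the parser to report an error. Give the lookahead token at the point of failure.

x

     Stack    Input    Action
  1  $ U      z x x $  expand U → U' e
  2  $ e U'   z x x $  expand U' → z Q
  3  $ e Q z  z x x $  match z
  4  $ e Q    x x $    expand Q → P x
  5  $ e x P  x x $    expand P → ε
  6  $ e x    x x $    match x
  7  $ e      x $      error: top is terminal e but lookahead is x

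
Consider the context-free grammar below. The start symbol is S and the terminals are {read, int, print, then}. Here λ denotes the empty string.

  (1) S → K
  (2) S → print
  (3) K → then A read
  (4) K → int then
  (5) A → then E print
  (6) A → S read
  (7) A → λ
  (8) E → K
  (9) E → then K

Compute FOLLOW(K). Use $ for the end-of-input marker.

FIRST(K): from K→then A read we get {then}; from K→int then we get {int}. So FIRST(K) = {int, then}.
FIRST(S): from S→K we get {int, then}; from S→print we get {print}. So FIRST(S) = {int, print, then}.
FIRST(E): from E→K we get {int, then}; from E→then K we get {then}. So FIRST(E) = {int, then}.
FIRST(A): from A→then E print we get {then}; from A→S read we get {int, print, then}; from A→λ we get {λ}. So FIRST(A) = {λ, int, print, then}.
FOLLOW(S) includes $ since S is the start symbol.
FOLLOW(S): in A→S read, S is followed by read with FIRST {read}. Thus FOLLOW(S) = {$, read}.
FOLLOW(A): in K→then A read, A is followed by read with FIRST {read}. Thus FOLLOW(A) = {read}.
FOLLOW(E): in A→then E print, E is followed by print with FIRST {print}. Thus FOLLOW(E) = {print}.
FOLLOW(K): in S→K, the suffix after K is empty, so FOLLOW(K) ⊇ FOLLOW(S) = {$, read}; in E→K, the suffix after K is empty, so FOLLOW(K) ⊇ FOLLOW(E) = {print}; in E→then K, the suffix after K is empty, so FOLLOW(K) ⊇ FOLLOW(E) = {print}. Thus FOLLOW(K) = {$, print, read}.

{$, print, read}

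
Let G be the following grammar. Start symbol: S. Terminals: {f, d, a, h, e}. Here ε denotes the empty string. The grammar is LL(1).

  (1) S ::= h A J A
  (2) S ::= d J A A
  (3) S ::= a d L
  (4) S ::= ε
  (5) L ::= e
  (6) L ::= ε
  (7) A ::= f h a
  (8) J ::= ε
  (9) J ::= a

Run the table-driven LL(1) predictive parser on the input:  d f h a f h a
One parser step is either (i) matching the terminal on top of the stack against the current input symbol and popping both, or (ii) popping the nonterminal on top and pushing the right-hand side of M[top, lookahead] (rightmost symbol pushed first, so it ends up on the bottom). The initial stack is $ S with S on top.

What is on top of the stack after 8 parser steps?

step 1: stack=$ S  input=d f h a f h a $  — expand S ::= d J A A
step 2: stack=$ A A J d  input=d f h a f h a $  — match d
step 3: stack=$ A A J  input=f h a f h a $  — expand J ::= ε
step 4: stack=$ A A  input=f h a f h a $  — expand A ::= f h a
step 5: stack=$ A a h f  input=f h a f h a $  — match f
step 6: stack=$ A a h  input=h a f h a $  — match h
step 7: stack=$ A a  input=a f h a $  — match a
step 8: stack=$ A  input=f h a $  — expand A ::= f h a
Stack after step 8: $ a h f (top = f).

f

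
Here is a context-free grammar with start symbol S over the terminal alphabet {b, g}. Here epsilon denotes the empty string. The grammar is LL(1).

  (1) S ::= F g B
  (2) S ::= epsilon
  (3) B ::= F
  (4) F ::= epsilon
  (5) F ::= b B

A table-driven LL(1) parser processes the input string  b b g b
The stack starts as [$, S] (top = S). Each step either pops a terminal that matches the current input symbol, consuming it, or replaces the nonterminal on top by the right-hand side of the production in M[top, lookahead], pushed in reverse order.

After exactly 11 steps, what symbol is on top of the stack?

      Stack      Input      Action
   1  $ S        b b g b $  expand S ::= F g B
   2  $ B g F    b b g b $  expand F ::= b B
   3  $ B g B b  b b g b $  match b
   4  $ B g B    b g b $    expand B ::= F
   5  $ B g F    b g b $    expand F ::= b B
   6  $ B g B b  b g b $    match b
   7  $ B g B    g b $      expand B ::= F
   8  $ B g F    g b $      expand F ::= epsilon
   9  $ B g      g b $      match g
  10  $ B        b $        expand B ::= F
  11  $ F        b $        expand F ::= b B
Stack after step 11: $ B b (top = b).

b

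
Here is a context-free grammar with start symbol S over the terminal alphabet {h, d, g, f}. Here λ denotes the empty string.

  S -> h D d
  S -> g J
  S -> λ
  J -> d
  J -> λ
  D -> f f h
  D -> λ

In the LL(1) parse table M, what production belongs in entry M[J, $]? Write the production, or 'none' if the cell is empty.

J -> λ

FIRST(S) = {λ, g, h}
FIRST(J) = {λ, d}
FIRST(D) = {λ, f}
FOLLOW(S) includes $ since S is the start symbol.
FOLLOW(S): S appears on no right-hand side. Thus FOLLOW(S) = {$}.
FOLLOW(J): in S->g J, the suffix after J is empty, so FOLLOW(J) ⊇ FOLLOW(S) = {$}. Thus FOLLOW(J) = {$}.
For J -> d: FIRST(d) = {d}, so it goes in M[J, t] for t ∈ {d}.
For J -> λ: FIRST(λ) = {λ}, so it goes in M[J, t] for t ∈ {}; since λ ∈ FIRST, also for every t ∈ FOLLOW(J) = {$}.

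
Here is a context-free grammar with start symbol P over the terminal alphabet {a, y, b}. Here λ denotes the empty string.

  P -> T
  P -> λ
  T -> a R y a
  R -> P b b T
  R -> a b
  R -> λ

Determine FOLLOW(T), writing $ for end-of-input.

FIRST(T) = {a}
FIRST(P) = {λ, a}  (via T)
FIRST(R) = {λ, a, b}  (via P b b T)
FOLLOW(P) includes $ since P is the start symbol.
FOLLOW(P): in R->P b b T, P is followed by b b T with FIRST {b}. Thus FOLLOW(P) = {$, b}.
FOLLOW(R): in T->a R y a, R is followed by y a with FIRST {y}. Thus FOLLOW(R) = {y}.
FOLLOW(T): in P->T, the suffix after T is empty, so FOLLOW(T) ⊇ FOLLOW(P) = {$, b}; in R->P b b T, the suffix after T is empty, so FOLLOW(T) ⊇ FOLLOW(R) = {y}. Thus FOLLOW(T) = {$, b, y}.

{$, b, y}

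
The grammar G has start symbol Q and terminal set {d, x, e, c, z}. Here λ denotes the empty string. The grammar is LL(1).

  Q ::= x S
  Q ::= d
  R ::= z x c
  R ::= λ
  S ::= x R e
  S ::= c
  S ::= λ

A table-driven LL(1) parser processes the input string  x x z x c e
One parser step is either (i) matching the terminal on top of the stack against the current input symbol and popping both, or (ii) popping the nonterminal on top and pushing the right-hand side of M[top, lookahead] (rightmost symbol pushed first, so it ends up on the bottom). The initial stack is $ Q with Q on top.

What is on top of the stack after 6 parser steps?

step 1: stack=$ Q  input=x x z x c e $  — expand Q ::= x S
step 2: stack=$ S x  input=x x z x c e $  — match x
step 3: stack=$ S  input=x z x c e $  — expand S ::= x R e
step 4: stack=$ e R x  input=x z x c e $  — match x
step 5: stack=$ e R  input=z x c e $  — expand R ::= z x c
step 6: stack=$ e c x z  input=z x c e $  — match z
Stack after step 6: $ e c x (top = x).

x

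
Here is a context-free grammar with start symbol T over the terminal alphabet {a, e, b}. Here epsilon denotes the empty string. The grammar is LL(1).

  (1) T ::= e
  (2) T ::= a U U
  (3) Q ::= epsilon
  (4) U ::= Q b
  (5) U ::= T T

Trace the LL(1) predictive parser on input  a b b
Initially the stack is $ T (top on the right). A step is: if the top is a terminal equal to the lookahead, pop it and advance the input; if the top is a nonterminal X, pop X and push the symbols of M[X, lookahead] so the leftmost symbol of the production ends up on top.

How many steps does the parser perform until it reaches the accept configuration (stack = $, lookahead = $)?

     Stack    Input    Action
  1  $ T      a b b $  expand T ::= a U U
  2  $ U U a  a b b $  match a
  3  $ U U    b b $    expand U ::= Q b
  4  $ U b Q  b b $    expand Q ::= epsilon
  5  $ U b    b b $    match b
  6  $ U      b $      expand U ::= Q b
  7  $ b Q    b $      expand Q ::= epsilon
  8  $ b      b $      match b
Accept reached after 8 steps.

8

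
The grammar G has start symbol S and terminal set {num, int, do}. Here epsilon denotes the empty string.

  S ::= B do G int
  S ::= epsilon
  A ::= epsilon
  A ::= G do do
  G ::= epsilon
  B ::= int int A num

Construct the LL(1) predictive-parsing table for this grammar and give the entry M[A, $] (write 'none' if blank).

FIRST(G) = {epsilon}
FIRST(B) = {int}
FIRST(S) = {epsilon, int}  (via B do G int)
FIRST(A) = {epsilon, do}  (via G do do)
FOLLOW(S) includes $ since S is the start symbol.
FOLLOW(A): in B::=int int A num, A is followed by num with FIRST {num}. Thus FOLLOW(A) = {num}.
For A ::= epsilon: FIRST(epsilon) = {epsilon}, so it goes in M[A, t] for t ∈ {}; since epsilon ∈ FIRST, also for every t ∈ FOLLOW(A) = {num}.
For A ::= G do do: FIRST(G do do) = {do}, so it goes in M[A, t] for t ∈ {do}.
None of these place a production in M[A, $].

none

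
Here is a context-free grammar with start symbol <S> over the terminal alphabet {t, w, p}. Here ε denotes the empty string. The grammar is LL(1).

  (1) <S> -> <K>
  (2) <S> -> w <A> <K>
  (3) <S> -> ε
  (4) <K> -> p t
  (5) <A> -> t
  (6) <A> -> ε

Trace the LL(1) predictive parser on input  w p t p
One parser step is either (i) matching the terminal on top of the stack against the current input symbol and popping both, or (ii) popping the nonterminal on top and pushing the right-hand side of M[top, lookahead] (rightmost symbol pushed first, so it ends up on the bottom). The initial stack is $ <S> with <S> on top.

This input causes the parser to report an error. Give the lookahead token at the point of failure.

step 1: stack=$ <S>  input=w p t p $  — expand <S> -> w <A> <K>
step 2: stack=$ <K> <A> w  input=w p t p $  — match w
step 3: stack=$ <K> <A>  input=p t p $  — expand <A> -> ε
step 4: stack=$ <K>  input=p t p $  — expand <K> -> p t
step 5: stack=$ t p  input=p t p $  — match p
step 6: stack=$ t  input=t p $  — match t
step 7: stack=$  input=p $  — error: stack empty but input remains

p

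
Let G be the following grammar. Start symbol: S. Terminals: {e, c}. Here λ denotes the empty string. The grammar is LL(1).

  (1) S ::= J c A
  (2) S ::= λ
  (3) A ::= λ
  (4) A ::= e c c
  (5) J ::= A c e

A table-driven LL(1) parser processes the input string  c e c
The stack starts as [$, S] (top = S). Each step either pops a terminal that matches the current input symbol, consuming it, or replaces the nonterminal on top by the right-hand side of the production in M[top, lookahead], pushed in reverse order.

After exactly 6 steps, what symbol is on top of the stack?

     Stack        Input    Action
  1  $ S          c e c $  expand S ::= J c A
  2  $ A c J      c e c $  expand J ::= A c e
  3  $ A c e c A  c e c $  expand A ::= λ
  4  $ A c e c    c e c $  match c
  5  $ A c e      e c $    match e
  6  $ A c        c $      match c
Stack after step 6: $ A (top = A).

A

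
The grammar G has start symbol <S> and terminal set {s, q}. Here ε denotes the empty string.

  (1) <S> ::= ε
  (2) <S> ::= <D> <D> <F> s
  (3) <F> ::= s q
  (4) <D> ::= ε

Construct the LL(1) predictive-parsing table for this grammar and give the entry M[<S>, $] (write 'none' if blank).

<S> ::= ε

FIRST(<F>): from <F>::=s q we get {s}. So FIRST(<F>) = {s}.
FIRST(<D>): from <D>::=ε we get {ε}. So FIRST(<D>) = {ε}.
FIRST(<S>): from <S>::=ε we get {ε}; from <S>::=<D> <D> <F> s we get {s}. So FIRST(<S>) = {ε, s}.
FOLLOW(<S>) includes $ since <S> is the start symbol.
FOLLOW(<S>): <S> appears on no right-hand side. Thus FOLLOW(<S>) = {$}.
For <S> ::= ε: FIRST(ε) = {ε}, so it goes in M[<S>, t] for t ∈ {}; since ε ∈ FIRST, also for every t ∈ FOLLOW(<S>) = {$}.
For <S> ::= <D> <D> <F> s: FIRST(<D> <D> <F> s) = {s}, so it goes in M[<S>, t] for t ∈ {s}.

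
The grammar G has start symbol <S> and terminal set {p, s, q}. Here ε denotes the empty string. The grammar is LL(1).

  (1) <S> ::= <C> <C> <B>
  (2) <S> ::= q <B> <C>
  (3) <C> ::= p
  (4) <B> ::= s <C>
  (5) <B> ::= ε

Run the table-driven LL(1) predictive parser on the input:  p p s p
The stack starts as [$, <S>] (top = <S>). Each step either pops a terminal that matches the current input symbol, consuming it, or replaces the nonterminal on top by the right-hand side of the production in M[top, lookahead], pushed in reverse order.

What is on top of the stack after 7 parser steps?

<C>

step 1: stack=$ <S>  input=p p s p $  — expand <S> ::= <C> <C> <B>
step 2: stack=$ <B> <C> <C>  input=p p s p $  — expand <C> ::= p
step 3: stack=$ <B> <C> p  input=p p s p $  — match p
step 4: stack=$ <B> <C>  input=p s p $  — expand <C> ::= p
step 5: stack=$ <B> p  input=p s p $  — match p
step 6: stack=$ <B>  input=s p $  — expand <B> ::= s <C>
step 7: stack=$ <C> s  input=s p $  — match s
Stack after step 7: $ <C> (top = <C>).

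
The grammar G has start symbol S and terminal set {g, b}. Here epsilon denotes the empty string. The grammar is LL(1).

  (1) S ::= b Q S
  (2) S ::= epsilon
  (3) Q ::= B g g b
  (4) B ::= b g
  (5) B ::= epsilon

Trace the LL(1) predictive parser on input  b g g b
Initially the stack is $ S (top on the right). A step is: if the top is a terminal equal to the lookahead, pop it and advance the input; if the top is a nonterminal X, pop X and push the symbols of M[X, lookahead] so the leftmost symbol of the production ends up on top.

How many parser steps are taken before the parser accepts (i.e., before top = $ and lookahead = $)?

step 1: stack=$ S  input=b g g b $  — expand S ::= b Q S
step 2: stack=$ S Q b  input=b g g b $  — match b
step 3: stack=$ S Q  input=g g b $  — expand Q ::= B g g b
step 4: stack=$ S b g g B  input=g g b $  — expand B ::= epsilon
step 5: stack=$ S b g g  input=g g b $  — match g
step 6: stack=$ S b g  input=g b $  — match g
step 7: stack=$ S b  input=b $  — match b
step 8: stack=$ S  input=$  — expand S ::= epsilon
Accept reached after 8 steps.

8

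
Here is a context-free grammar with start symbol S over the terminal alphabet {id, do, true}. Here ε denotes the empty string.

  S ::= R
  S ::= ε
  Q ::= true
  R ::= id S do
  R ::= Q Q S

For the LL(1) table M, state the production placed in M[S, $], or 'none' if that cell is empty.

FIRST(Q) = {true}
FIRST(R) = {id, true}  (via Q Q S)
FIRST(S) = {ε, id, true}  (via R)
FOLLOW(S) includes $ since S is the start symbol.
FOLLOW(S): in R::=id S do, S is followed by do with FIRST {do}; in R::=Q Q S, the suffix after S is empty, so FOLLOW(S) ⊇ FOLLOW(R) = {$, do}. Thus FOLLOW(S) = {$, do}.
FOLLOW(R): in S::=R, the suffix after R is empty, so FOLLOW(R) ⊇ FOLLOW(S) = {$, do}. Thus FOLLOW(R) = {$, do}.
For S ::= R: FIRST(R) = {id, true}, so it goes in M[S, t] for t ∈ {id, true}.
For S ::= ε: FIRST(ε) = {ε}, so it goes in M[S, t] for t ∈ {}; since ε ∈ FIRST, also for every t ∈ FOLLOW(S) = {$, do}.

S ::= ε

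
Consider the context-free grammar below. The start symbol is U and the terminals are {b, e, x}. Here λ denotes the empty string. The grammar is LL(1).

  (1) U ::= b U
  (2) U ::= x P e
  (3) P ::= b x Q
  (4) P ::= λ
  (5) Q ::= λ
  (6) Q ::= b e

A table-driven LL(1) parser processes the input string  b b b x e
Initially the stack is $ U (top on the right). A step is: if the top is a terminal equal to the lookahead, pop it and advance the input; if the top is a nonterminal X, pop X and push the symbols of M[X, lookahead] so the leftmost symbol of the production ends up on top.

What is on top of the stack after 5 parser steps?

step 1: stack=$ U  input=b b b x e $  — expand U ::= b U
step 2: stack=$ U b  input=b b b x e $  — match b
step 3: stack=$ U  input=b b x e $  — expand U ::= b U
step 4: stack=$ U b  input=b b x e $  — match b
step 5: stack=$ U  input=b x e $  — expand U ::= b U
Stack after step 5: $ U b (top = b).

b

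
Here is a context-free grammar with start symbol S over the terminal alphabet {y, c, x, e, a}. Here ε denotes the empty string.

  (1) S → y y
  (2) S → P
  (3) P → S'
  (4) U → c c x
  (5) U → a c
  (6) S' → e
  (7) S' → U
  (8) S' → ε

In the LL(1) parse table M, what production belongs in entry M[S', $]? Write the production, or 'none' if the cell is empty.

FIRST(U) = {a, c}
FIRST(S') = {ε, a, c, e}  (via U)
FIRST(P) = {ε, a, c, e}  (via S')
FIRST(S) = {ε, a, c, e, y}  (via P)
FOLLOW(S) includes $ since S is the start symbol.
FOLLOW(P): in S→P, the suffix after P is empty, so FOLLOW(P) ⊇ FOLLOW(S) = {$}. Thus FOLLOW(P) = {$}.
FOLLOW(S'): in P→S', the suffix after S' is empty, so FOLLOW(S') ⊇ FOLLOW(P) = {$}. Thus FOLLOW(S') = {$}.
For S' → e: FIRST(e) = {e}, so it goes in M[S', t] for t ∈ {e}.
For S' → U: FIRST(U) = {a, c}, so it goes in M[S', t] for t ∈ {a, c}.
For S' → ε: FIRST(ε) = {ε}, so it goes in M[S', t] for t ∈ {}; since ε ∈ FIRST, also for every t ∈ FOLLOW(S') = {$}.

S' → ε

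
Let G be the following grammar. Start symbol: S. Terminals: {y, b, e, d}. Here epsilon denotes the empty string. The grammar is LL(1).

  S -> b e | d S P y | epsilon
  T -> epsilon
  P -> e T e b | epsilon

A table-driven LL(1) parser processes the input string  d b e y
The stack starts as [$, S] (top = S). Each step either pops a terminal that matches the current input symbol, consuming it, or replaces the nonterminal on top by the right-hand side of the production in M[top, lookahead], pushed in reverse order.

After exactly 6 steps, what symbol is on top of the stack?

step 1: stack=$ S  input=d b e y $  — expand S -> d S P y
step 2: stack=$ y P S d  input=d b e y $  — match d
step 3: stack=$ y P S  input=b e y $  — expand S -> b e
step 4: stack=$ y P e b  input=b e y $  — match b
step 5: stack=$ y P e  input=e y $  — match e
step 6: stack=$ y P  input=y $  — expand P -> epsilon
Stack after step 6: $ y (top = y).

y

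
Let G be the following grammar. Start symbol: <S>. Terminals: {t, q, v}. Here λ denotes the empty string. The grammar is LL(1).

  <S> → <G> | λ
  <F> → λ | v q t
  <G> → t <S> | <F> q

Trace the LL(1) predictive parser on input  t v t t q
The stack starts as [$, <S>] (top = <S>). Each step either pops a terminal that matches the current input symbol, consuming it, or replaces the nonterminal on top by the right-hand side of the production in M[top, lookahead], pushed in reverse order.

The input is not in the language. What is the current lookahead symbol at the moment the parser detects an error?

     Stack      Input        Action
  1  $ <S>      t v t t q $  expand <S> → <G>
  2  $ <G>      t v t t q $  expand <G> → t <S>
  3  $ <S> t    t v t t q $  match t
  4  $ <S>      v t t q $    expand <S> → <G>
  5  $ <G>      v t t q $    expand <G> → <F> q
  6  $ q <F>    v t t q $    expand <F> → v q t
  7  $ q t q v  v t t q $    match v
  8  $ q t q    t t q $      error: top is terminal q but lookahead is t

t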